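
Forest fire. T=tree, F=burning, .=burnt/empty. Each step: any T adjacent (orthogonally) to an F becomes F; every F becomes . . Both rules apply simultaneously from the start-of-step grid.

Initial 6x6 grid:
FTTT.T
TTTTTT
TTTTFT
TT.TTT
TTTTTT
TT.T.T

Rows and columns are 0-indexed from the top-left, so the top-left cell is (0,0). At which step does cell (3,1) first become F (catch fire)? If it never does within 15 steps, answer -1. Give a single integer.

Step 1: cell (3,1)='T' (+6 fires, +2 burnt)
Step 2: cell (3,1)='T' (+9 fires, +6 burnt)
Step 3: cell (3,1)='T' (+7 fires, +9 burnt)
Step 4: cell (3,1)='F' (+5 fires, +7 burnt)
  -> target ignites at step 4
Step 5: cell (3,1)='.' (+2 fires, +5 burnt)
Step 6: cell (3,1)='.' (+1 fires, +2 burnt)
Step 7: cell (3,1)='.' (+0 fires, +1 burnt)
  fire out at step 7

4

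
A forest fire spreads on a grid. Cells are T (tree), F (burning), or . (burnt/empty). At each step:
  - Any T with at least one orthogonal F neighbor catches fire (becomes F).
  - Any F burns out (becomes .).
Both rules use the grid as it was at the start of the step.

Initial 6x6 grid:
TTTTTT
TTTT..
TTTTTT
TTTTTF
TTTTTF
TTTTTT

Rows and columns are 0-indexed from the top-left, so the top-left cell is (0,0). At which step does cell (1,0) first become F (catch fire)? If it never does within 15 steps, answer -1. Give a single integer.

Step 1: cell (1,0)='T' (+4 fires, +2 burnt)
Step 2: cell (1,0)='T' (+4 fires, +4 burnt)
Step 3: cell (1,0)='T' (+4 fires, +4 burnt)
Step 4: cell (1,0)='T' (+5 fires, +4 burnt)
Step 5: cell (1,0)='T' (+6 fires, +5 burnt)
Step 6: cell (1,0)='T' (+5 fires, +6 burnt)
Step 7: cell (1,0)='F' (+3 fires, +5 burnt)
  -> target ignites at step 7
Step 8: cell (1,0)='.' (+1 fires, +3 burnt)
Step 9: cell (1,0)='.' (+0 fires, +1 burnt)
  fire out at step 9

7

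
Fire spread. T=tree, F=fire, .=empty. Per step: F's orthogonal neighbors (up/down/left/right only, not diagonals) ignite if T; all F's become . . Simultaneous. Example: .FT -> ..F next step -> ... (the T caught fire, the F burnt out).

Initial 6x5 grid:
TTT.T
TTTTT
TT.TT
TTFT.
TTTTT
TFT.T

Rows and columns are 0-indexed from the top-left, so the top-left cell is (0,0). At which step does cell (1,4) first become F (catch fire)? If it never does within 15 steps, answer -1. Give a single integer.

Step 1: cell (1,4)='T' (+6 fires, +2 burnt)
Step 2: cell (1,4)='T' (+5 fires, +6 burnt)
Step 3: cell (1,4)='T' (+5 fires, +5 burnt)
Step 4: cell (1,4)='F' (+5 fires, +5 burnt)
  -> target ignites at step 4
Step 5: cell (1,4)='.' (+3 fires, +5 burnt)
Step 6: cell (1,4)='.' (+0 fires, +3 burnt)
  fire out at step 6

4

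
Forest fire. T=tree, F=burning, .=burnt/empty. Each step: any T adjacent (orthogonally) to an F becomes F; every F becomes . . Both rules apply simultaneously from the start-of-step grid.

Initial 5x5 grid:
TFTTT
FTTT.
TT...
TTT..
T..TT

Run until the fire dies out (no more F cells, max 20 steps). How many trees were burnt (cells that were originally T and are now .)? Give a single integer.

Step 1: +4 fires, +2 burnt (F count now 4)
Step 2: +4 fires, +4 burnt (F count now 4)
Step 3: +4 fires, +4 burnt (F count now 4)
Step 4: +1 fires, +4 burnt (F count now 1)
Step 5: +0 fires, +1 burnt (F count now 0)
Fire out after step 5
Initially T: 15, now '.': 23
Total burnt (originally-T cells now '.'): 13

Answer: 13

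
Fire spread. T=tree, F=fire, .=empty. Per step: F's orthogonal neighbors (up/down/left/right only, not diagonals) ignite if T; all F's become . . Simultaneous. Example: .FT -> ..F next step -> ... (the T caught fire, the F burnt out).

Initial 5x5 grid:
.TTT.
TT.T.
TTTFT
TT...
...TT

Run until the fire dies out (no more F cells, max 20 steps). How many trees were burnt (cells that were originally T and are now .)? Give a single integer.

Answer: 12

Derivation:
Step 1: +3 fires, +1 burnt (F count now 3)
Step 2: +2 fires, +3 burnt (F count now 2)
Step 3: +4 fires, +2 burnt (F count now 4)
Step 4: +3 fires, +4 burnt (F count now 3)
Step 5: +0 fires, +3 burnt (F count now 0)
Fire out after step 5
Initially T: 14, now '.': 23
Total burnt (originally-T cells now '.'): 12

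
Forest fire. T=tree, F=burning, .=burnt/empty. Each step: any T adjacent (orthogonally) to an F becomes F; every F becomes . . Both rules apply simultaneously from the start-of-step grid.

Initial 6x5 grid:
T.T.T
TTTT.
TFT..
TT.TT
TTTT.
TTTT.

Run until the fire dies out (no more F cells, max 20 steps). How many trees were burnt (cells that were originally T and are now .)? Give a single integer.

Answer: 20

Derivation:
Step 1: +4 fires, +1 burnt (F count now 4)
Step 2: +4 fires, +4 burnt (F count now 4)
Step 3: +6 fires, +4 burnt (F count now 6)
Step 4: +3 fires, +6 burnt (F count now 3)
Step 5: +2 fires, +3 burnt (F count now 2)
Step 6: +1 fires, +2 burnt (F count now 1)
Step 7: +0 fires, +1 burnt (F count now 0)
Fire out after step 7
Initially T: 21, now '.': 29
Total burnt (originally-T cells now '.'): 20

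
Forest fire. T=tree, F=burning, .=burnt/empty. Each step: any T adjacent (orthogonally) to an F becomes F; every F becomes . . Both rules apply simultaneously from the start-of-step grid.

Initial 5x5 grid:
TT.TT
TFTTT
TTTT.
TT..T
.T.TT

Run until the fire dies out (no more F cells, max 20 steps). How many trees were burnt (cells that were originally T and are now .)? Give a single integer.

Answer: 15

Derivation:
Step 1: +4 fires, +1 burnt (F count now 4)
Step 2: +5 fires, +4 burnt (F count now 5)
Step 3: +5 fires, +5 burnt (F count now 5)
Step 4: +1 fires, +5 burnt (F count now 1)
Step 5: +0 fires, +1 burnt (F count now 0)
Fire out after step 5
Initially T: 18, now '.': 22
Total burnt (originally-T cells now '.'): 15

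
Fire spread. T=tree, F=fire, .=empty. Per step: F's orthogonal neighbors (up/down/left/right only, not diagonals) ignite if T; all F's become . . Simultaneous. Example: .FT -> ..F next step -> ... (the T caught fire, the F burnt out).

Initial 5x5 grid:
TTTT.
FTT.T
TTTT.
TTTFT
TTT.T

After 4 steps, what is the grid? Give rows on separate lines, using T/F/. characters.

Step 1: 6 trees catch fire, 2 burn out
  FTTT.
  .FT.T
  FTTF.
  TTF.F
  TTT.T
Step 2: 8 trees catch fire, 6 burn out
  .FTT.
  ..F.T
  .FF..
  FF...
  TTF.F
Step 3: 3 trees catch fire, 8 burn out
  ..FT.
  ....T
  .....
  .....
  FF...
Step 4: 1 trees catch fire, 3 burn out
  ...F.
  ....T
  .....
  .....
  .....

...F.
....T
.....
.....
.....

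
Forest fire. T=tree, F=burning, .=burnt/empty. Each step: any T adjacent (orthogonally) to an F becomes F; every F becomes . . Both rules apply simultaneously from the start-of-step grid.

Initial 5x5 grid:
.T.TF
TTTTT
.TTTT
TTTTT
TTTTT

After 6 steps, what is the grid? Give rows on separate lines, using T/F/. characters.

Step 1: 2 trees catch fire, 1 burn out
  .T.F.
  TTTTF
  .TTTT
  TTTTT
  TTTTT
Step 2: 2 trees catch fire, 2 burn out
  .T...
  TTTF.
  .TTTF
  TTTTT
  TTTTT
Step 3: 3 trees catch fire, 2 burn out
  .T...
  TTF..
  .TTF.
  TTTTF
  TTTTT
Step 4: 4 trees catch fire, 3 burn out
  .T...
  TF...
  .TF..
  TTTF.
  TTTTF
Step 5: 5 trees catch fire, 4 burn out
  .F...
  F....
  .F...
  TTF..
  TTTF.
Step 6: 2 trees catch fire, 5 burn out
  .....
  .....
  .....
  TF...
  TTF..

.....
.....
.....
TF...
TTF..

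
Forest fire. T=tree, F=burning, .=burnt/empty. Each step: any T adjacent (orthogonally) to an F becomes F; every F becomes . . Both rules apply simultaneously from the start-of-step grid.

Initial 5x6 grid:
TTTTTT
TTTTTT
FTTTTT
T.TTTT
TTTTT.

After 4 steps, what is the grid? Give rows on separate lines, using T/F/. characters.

Step 1: 3 trees catch fire, 1 burn out
  TTTTTT
  FTTTTT
  .FTTTT
  F.TTTT
  TTTTT.
Step 2: 4 trees catch fire, 3 burn out
  FTTTTT
  .FTTTT
  ..FTTT
  ..TTTT
  FTTTT.
Step 3: 5 trees catch fire, 4 burn out
  .FTTTT
  ..FTTT
  ...FTT
  ..FTTT
  .FTTT.
Step 4: 5 trees catch fire, 5 burn out
  ..FTTT
  ...FTT
  ....FT
  ...FTT
  ..FTT.

..FTTT
...FTT
....FT
...FTT
..FTT.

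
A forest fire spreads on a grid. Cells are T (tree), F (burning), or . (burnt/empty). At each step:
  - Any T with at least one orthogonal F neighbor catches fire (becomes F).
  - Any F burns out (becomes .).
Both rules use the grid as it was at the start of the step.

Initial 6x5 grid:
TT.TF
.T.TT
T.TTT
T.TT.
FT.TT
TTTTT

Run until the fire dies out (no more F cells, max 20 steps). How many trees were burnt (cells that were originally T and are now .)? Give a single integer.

Answer: 18

Derivation:
Step 1: +5 fires, +2 burnt (F count now 5)
Step 2: +4 fires, +5 burnt (F count now 4)
Step 3: +2 fires, +4 burnt (F count now 2)
Step 4: +3 fires, +2 burnt (F count now 3)
Step 5: +3 fires, +3 burnt (F count now 3)
Step 6: +1 fires, +3 burnt (F count now 1)
Step 7: +0 fires, +1 burnt (F count now 0)
Fire out after step 7
Initially T: 21, now '.': 27
Total burnt (originally-T cells now '.'): 18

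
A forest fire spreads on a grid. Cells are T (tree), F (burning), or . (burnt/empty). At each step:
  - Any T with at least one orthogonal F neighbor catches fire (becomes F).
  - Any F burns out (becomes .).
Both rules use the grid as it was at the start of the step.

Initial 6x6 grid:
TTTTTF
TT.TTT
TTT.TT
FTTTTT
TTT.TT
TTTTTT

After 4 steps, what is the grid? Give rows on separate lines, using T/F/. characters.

Step 1: 5 trees catch fire, 2 burn out
  TTTTF.
  TT.TTF
  FTT.TT
  .FTTTT
  FTT.TT
  TTTTTT
Step 2: 8 trees catch fire, 5 burn out
  TTTF..
  FT.TF.
  .FT.TF
  ..FTTT
  .FT.TT
  FTTTTT
Step 3: 10 trees catch fire, 8 burn out
  FTF...
  .F.F..
  ..F.F.
  ...FTF
  ..F.TT
  .FTTTT
Step 4: 4 trees catch fire, 10 burn out
  .F....
  ......
  ......
  ....F.
  ....TF
  ..FTTT

.F....
......
......
....F.
....TF
..FTTT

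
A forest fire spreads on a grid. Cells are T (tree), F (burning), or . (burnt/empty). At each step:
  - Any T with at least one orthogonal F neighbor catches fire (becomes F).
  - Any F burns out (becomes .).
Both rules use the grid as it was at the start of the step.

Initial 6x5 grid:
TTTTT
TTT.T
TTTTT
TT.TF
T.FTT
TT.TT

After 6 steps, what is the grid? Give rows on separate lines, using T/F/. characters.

Step 1: 4 trees catch fire, 2 burn out
  TTTTT
  TTT.T
  TTTTF
  TT.F.
  T..FF
  TT.TT
Step 2: 4 trees catch fire, 4 burn out
  TTTTT
  TTT.F
  TTTF.
  TT...
  T....
  TT.FF
Step 3: 2 trees catch fire, 4 burn out
  TTTTF
  TTT..
  TTF..
  TT...
  T....
  TT...
Step 4: 3 trees catch fire, 2 burn out
  TTTF.
  TTF..
  TF...
  TT...
  T....
  TT...
Step 5: 4 trees catch fire, 3 burn out
  TTF..
  TF...
  F....
  TF...
  T....
  TT...
Step 6: 3 trees catch fire, 4 burn out
  TF...
  F....
  .....
  F....
  T....
  TT...

TF...
F....
.....
F....
T....
TT...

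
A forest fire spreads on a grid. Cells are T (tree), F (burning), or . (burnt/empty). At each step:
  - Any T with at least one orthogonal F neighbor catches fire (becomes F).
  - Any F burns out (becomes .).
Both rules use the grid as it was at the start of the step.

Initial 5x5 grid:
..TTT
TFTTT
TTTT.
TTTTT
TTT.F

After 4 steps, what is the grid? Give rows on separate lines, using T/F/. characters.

Step 1: 4 trees catch fire, 2 burn out
  ..TTT
  F.FTT
  TFTT.
  TTTTF
  TTT..
Step 2: 6 trees catch fire, 4 burn out
  ..FTT
  ...FT
  F.FT.
  TFTF.
  TTT..
Step 3: 6 trees catch fire, 6 burn out
  ...FT
  ....F
  ...F.
  F.F..
  TFT..
Step 4: 3 trees catch fire, 6 burn out
  ....F
  .....
  .....
  .....
  F.F..

....F
.....
.....
.....
F.F..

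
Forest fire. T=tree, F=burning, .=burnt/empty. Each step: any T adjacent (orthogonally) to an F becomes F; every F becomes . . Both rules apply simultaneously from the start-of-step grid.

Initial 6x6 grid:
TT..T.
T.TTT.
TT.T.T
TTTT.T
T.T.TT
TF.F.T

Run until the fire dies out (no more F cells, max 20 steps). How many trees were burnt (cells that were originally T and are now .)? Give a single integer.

Answer: 17

Derivation:
Step 1: +1 fires, +2 burnt (F count now 1)
Step 2: +1 fires, +1 burnt (F count now 1)
Step 3: +1 fires, +1 burnt (F count now 1)
Step 4: +2 fires, +1 burnt (F count now 2)
Step 5: +3 fires, +2 burnt (F count now 3)
Step 6: +3 fires, +3 burnt (F count now 3)
Step 7: +2 fires, +3 burnt (F count now 2)
Step 8: +1 fires, +2 burnt (F count now 1)
Step 9: +2 fires, +1 burnt (F count now 2)
Step 10: +1 fires, +2 burnt (F count now 1)
Step 11: +0 fires, +1 burnt (F count now 0)
Fire out after step 11
Initially T: 22, now '.': 31
Total burnt (originally-T cells now '.'): 17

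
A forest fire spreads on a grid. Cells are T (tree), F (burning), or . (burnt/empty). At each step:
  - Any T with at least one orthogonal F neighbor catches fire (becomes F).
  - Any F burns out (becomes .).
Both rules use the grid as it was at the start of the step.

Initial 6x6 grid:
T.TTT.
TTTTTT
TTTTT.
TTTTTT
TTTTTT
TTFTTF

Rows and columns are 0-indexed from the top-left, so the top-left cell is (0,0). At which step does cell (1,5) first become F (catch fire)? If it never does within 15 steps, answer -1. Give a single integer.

Step 1: cell (1,5)='T' (+5 fires, +2 burnt)
Step 2: cell (1,5)='T' (+6 fires, +5 burnt)
Step 3: cell (1,5)='T' (+5 fires, +6 burnt)
Step 4: cell (1,5)='T' (+5 fires, +5 burnt)
Step 5: cell (1,5)='T' (+5 fires, +5 burnt)
Step 6: cell (1,5)='F' (+4 fires, +5 burnt)
  -> target ignites at step 6
Step 7: cell (1,5)='.' (+1 fires, +4 burnt)
Step 8: cell (1,5)='.' (+0 fires, +1 burnt)
  fire out at step 8

6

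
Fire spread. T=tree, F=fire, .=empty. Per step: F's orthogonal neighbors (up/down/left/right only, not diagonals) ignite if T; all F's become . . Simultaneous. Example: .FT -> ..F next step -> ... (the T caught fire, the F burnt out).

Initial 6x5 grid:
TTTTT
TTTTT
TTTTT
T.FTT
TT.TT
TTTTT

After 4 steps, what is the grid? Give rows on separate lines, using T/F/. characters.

Step 1: 2 trees catch fire, 1 burn out
  TTTTT
  TTTTT
  TTFTT
  T..FT
  TT.TT
  TTTTT
Step 2: 5 trees catch fire, 2 burn out
  TTTTT
  TTFTT
  TF.FT
  T...F
  TT.FT
  TTTTT
Step 3: 7 trees catch fire, 5 burn out
  TTFTT
  TF.FT
  F...F
  T....
  TT..F
  TTTFT
Step 4: 7 trees catch fire, 7 burn out
  TF.FT
  F...F
  .....
  F....
  TT...
  TTF.F

TF.FT
F...F
.....
F....
TT...
TTF.F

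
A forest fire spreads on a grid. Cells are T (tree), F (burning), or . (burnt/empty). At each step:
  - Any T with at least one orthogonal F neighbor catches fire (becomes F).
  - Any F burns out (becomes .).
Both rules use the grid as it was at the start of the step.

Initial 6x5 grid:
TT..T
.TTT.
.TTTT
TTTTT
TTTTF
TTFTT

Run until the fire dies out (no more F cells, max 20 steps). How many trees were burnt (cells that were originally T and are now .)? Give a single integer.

Answer: 22

Derivation:
Step 1: +6 fires, +2 burnt (F count now 6)
Step 2: +5 fires, +6 burnt (F count now 5)
Step 3: +4 fires, +5 burnt (F count now 4)
Step 4: +4 fires, +4 burnt (F count now 4)
Step 5: +1 fires, +4 burnt (F count now 1)
Step 6: +1 fires, +1 burnt (F count now 1)
Step 7: +1 fires, +1 burnt (F count now 1)
Step 8: +0 fires, +1 burnt (F count now 0)
Fire out after step 8
Initially T: 23, now '.': 29
Total burnt (originally-T cells now '.'): 22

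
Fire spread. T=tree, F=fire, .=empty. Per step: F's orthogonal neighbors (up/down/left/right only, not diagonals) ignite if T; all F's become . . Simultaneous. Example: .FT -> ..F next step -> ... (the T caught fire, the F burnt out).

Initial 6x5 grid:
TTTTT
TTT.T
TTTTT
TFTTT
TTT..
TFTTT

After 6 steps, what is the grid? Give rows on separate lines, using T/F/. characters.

Step 1: 6 trees catch fire, 2 burn out
  TTTTT
  TTT.T
  TFTTT
  F.FTT
  TFT..
  F.FTT
Step 2: 7 trees catch fire, 6 burn out
  TTTTT
  TFT.T
  F.FTT
  ...FT
  F.F..
  ...FT
Step 3: 6 trees catch fire, 7 burn out
  TFTTT
  F.F.T
  ...FT
  ....F
  .....
  ....F
Step 4: 3 trees catch fire, 6 burn out
  F.FTT
  ....T
  ....F
  .....
  .....
  .....
Step 5: 2 trees catch fire, 3 burn out
  ...FT
  ....F
  .....
  .....
  .....
  .....
Step 6: 1 trees catch fire, 2 burn out
  ....F
  .....
  .....
  .....
  .....
  .....

....F
.....
.....
.....
.....
.....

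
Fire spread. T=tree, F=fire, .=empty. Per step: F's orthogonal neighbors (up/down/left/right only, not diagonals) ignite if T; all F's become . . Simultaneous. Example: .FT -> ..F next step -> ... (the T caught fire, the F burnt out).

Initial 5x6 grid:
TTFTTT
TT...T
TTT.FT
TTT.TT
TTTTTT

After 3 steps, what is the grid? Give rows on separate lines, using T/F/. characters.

Step 1: 4 trees catch fire, 2 burn out
  TF.FTT
  TT...T
  TTT..F
  TTT.FT
  TTTTTT
Step 2: 6 trees catch fire, 4 burn out
  F...FT
  TF...F
  TTT...
  TTT..F
  TTTTFT
Step 3: 5 trees catch fire, 6 burn out
  .....F
  F.....
  TFT...
  TTT...
  TTTF.F

.....F
F.....
TFT...
TTT...
TTTF.F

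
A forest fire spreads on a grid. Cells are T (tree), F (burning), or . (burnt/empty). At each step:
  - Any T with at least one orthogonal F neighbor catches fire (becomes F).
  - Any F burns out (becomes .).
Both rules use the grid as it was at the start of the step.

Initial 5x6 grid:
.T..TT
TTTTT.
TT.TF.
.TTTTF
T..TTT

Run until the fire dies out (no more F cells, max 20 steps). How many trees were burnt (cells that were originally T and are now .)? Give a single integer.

Step 1: +4 fires, +2 burnt (F count now 4)
Step 2: +4 fires, +4 burnt (F count now 4)
Step 3: +4 fires, +4 burnt (F count now 4)
Step 4: +2 fires, +4 burnt (F count now 2)
Step 5: +3 fires, +2 burnt (F count now 3)
Step 6: +1 fires, +3 burnt (F count now 1)
Step 7: +0 fires, +1 burnt (F count now 0)
Fire out after step 7
Initially T: 19, now '.': 29
Total burnt (originally-T cells now '.'): 18

Answer: 18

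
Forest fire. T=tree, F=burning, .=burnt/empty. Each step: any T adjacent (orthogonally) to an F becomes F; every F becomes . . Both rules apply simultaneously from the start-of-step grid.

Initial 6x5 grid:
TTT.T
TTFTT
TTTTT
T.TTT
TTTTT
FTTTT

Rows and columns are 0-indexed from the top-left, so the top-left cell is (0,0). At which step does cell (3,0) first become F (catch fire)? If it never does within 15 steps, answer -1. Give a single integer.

Step 1: cell (3,0)='T' (+6 fires, +2 burnt)
Step 2: cell (3,0)='F' (+9 fires, +6 burnt)
  -> target ignites at step 2
Step 3: cell (3,0)='.' (+7 fires, +9 burnt)
Step 4: cell (3,0)='.' (+3 fires, +7 burnt)
Step 5: cell (3,0)='.' (+1 fires, +3 burnt)
Step 6: cell (3,0)='.' (+0 fires, +1 burnt)
  fire out at step 6

2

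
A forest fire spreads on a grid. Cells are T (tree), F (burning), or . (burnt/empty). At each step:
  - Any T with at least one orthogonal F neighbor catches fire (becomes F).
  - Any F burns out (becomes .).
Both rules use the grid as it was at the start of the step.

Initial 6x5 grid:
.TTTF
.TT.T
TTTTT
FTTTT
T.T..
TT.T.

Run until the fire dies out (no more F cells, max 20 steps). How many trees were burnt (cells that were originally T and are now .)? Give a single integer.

Step 1: +5 fires, +2 burnt (F count now 5)
Step 2: +5 fires, +5 burnt (F count now 5)
Step 3: +9 fires, +5 burnt (F count now 9)
Step 4: +0 fires, +9 burnt (F count now 0)
Fire out after step 4
Initially T: 20, now '.': 29
Total burnt (originally-T cells now '.'): 19

Answer: 19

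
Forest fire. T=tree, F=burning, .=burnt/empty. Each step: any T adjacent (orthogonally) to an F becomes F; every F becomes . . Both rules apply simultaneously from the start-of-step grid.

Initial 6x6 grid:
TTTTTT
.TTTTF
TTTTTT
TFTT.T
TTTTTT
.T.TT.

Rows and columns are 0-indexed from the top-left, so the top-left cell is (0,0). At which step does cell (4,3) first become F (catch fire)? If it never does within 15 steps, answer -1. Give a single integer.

Step 1: cell (4,3)='T' (+7 fires, +2 burnt)
Step 2: cell (4,3)='T' (+11 fires, +7 burnt)
Step 3: cell (4,3)='F' (+6 fires, +11 burnt)
  -> target ignites at step 3
Step 4: cell (4,3)='.' (+4 fires, +6 burnt)
Step 5: cell (4,3)='.' (+1 fires, +4 burnt)
Step 6: cell (4,3)='.' (+0 fires, +1 burnt)
  fire out at step 6

3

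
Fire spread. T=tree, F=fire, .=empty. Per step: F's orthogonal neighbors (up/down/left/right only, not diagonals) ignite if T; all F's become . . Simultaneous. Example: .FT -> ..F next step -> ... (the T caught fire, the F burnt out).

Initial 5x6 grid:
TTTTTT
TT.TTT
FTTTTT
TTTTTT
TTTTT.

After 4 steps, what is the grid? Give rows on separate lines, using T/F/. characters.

Step 1: 3 trees catch fire, 1 burn out
  TTTTTT
  FT.TTT
  .FTTTT
  FTTTTT
  TTTTT.
Step 2: 5 trees catch fire, 3 burn out
  FTTTTT
  .F.TTT
  ..FTTT
  .FTTTT
  FTTTT.
Step 3: 4 trees catch fire, 5 burn out
  .FTTTT
  ...TTT
  ...FTT
  ..FTTT
  .FTTT.
Step 4: 5 trees catch fire, 4 burn out
  ..FTTT
  ...FTT
  ....FT
  ...FTT
  ..FTT.

..FTTT
...FTT
....FT
...FTT
..FTT.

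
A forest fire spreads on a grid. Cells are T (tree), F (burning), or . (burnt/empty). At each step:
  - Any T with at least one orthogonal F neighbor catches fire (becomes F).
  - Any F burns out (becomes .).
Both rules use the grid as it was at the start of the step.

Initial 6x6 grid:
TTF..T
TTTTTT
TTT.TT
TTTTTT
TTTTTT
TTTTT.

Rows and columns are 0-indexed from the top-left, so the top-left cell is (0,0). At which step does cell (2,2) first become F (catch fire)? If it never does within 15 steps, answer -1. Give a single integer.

Step 1: cell (2,2)='T' (+2 fires, +1 burnt)
Step 2: cell (2,2)='F' (+4 fires, +2 burnt)
  -> target ignites at step 2
Step 3: cell (2,2)='.' (+4 fires, +4 burnt)
Step 4: cell (2,2)='.' (+6 fires, +4 burnt)
Step 5: cell (2,2)='.' (+7 fires, +6 burnt)
Step 6: cell (2,2)='.' (+5 fires, +7 burnt)
Step 7: cell (2,2)='.' (+3 fires, +5 burnt)
Step 8: cell (2,2)='.' (+0 fires, +3 burnt)
  fire out at step 8

2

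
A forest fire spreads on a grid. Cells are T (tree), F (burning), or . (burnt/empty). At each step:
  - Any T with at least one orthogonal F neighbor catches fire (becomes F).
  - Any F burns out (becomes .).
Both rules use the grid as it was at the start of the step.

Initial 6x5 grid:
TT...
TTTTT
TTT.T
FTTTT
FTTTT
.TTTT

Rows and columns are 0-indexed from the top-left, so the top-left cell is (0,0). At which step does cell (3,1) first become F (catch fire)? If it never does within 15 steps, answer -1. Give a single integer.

Step 1: cell (3,1)='F' (+3 fires, +2 burnt)
  -> target ignites at step 1
Step 2: cell (3,1)='.' (+5 fires, +3 burnt)
Step 3: cell (3,1)='.' (+6 fires, +5 burnt)
Step 4: cell (3,1)='.' (+5 fires, +6 burnt)
Step 5: cell (3,1)='.' (+3 fires, +5 burnt)
Step 6: cell (3,1)='.' (+1 fires, +3 burnt)
Step 7: cell (3,1)='.' (+0 fires, +1 burnt)
  fire out at step 7

1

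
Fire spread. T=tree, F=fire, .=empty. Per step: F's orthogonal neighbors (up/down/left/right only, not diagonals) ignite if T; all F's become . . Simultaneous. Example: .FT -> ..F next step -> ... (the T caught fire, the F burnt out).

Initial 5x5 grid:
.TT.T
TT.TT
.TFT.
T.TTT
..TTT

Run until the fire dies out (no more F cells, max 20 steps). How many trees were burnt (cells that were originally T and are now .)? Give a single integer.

Step 1: +3 fires, +1 burnt (F count now 3)
Step 2: +4 fires, +3 burnt (F count now 4)
Step 3: +5 fires, +4 burnt (F count now 5)
Step 4: +3 fires, +5 burnt (F count now 3)
Step 5: +0 fires, +3 burnt (F count now 0)
Fire out after step 5
Initially T: 16, now '.': 24
Total burnt (originally-T cells now '.'): 15

Answer: 15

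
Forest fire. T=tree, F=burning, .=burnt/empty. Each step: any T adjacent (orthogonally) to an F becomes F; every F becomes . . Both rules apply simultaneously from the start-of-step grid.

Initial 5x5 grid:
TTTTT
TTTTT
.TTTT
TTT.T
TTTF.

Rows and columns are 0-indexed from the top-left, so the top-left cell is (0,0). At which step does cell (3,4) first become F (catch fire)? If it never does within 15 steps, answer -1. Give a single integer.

Step 1: cell (3,4)='T' (+1 fires, +1 burnt)
Step 2: cell (3,4)='T' (+2 fires, +1 burnt)
Step 3: cell (3,4)='T' (+3 fires, +2 burnt)
Step 4: cell (3,4)='T' (+4 fires, +3 burnt)
Step 5: cell (3,4)='T' (+4 fires, +4 burnt)
Step 6: cell (3,4)='F' (+5 fires, +4 burnt)
  -> target ignites at step 6
Step 7: cell (3,4)='.' (+2 fires, +5 burnt)
Step 8: cell (3,4)='.' (+0 fires, +2 burnt)
  fire out at step 8

6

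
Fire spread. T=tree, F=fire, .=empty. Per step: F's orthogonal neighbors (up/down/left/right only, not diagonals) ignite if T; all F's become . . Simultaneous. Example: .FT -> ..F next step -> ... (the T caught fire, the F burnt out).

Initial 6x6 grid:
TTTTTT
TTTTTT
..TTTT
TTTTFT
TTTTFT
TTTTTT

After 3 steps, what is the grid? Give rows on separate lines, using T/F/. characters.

Step 1: 6 trees catch fire, 2 burn out
  TTTTTT
  TTTTTT
  ..TTFT
  TTTF.F
  TTTF.F
  TTTTFT
Step 2: 7 trees catch fire, 6 burn out
  TTTTTT
  TTTTFT
  ..TF.F
  TTF...
  TTF...
  TTTF.F
Step 3: 7 trees catch fire, 7 burn out
  TTTTFT
  TTTF.F
  ..F...
  TF....
  TF....
  TTF...

TTTTFT
TTTF.F
..F...
TF....
TF....
TTF...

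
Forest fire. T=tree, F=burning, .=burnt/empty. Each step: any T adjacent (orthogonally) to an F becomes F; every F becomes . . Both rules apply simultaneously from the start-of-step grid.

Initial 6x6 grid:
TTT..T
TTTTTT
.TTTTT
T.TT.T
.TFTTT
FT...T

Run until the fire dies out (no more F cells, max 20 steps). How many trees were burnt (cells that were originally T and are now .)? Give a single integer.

Answer: 24

Derivation:
Step 1: +4 fires, +2 burnt (F count now 4)
Step 2: +3 fires, +4 burnt (F count now 3)
Step 3: +4 fires, +3 burnt (F count now 4)
Step 4: +6 fires, +4 burnt (F count now 6)
Step 5: +4 fires, +6 burnt (F count now 4)
Step 6: +2 fires, +4 burnt (F count now 2)
Step 7: +1 fires, +2 burnt (F count now 1)
Step 8: +0 fires, +1 burnt (F count now 0)
Fire out after step 8
Initially T: 25, now '.': 35
Total burnt (originally-T cells now '.'): 24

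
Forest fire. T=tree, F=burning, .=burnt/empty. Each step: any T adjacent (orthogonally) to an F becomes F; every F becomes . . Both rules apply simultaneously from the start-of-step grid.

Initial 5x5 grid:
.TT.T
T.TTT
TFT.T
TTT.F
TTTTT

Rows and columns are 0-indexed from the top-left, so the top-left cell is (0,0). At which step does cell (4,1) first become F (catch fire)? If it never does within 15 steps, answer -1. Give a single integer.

Step 1: cell (4,1)='T' (+5 fires, +2 burnt)
Step 2: cell (4,1)='F' (+7 fires, +5 burnt)
  -> target ignites at step 2
Step 3: cell (4,1)='.' (+5 fires, +7 burnt)
Step 4: cell (4,1)='.' (+1 fires, +5 burnt)
Step 5: cell (4,1)='.' (+0 fires, +1 burnt)
  fire out at step 5

2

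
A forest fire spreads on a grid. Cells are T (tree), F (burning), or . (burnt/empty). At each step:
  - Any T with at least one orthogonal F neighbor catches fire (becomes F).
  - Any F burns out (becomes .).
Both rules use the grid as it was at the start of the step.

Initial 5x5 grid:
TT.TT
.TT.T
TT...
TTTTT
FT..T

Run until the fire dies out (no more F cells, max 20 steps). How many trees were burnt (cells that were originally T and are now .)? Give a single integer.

Answer: 13

Derivation:
Step 1: +2 fires, +1 burnt (F count now 2)
Step 2: +2 fires, +2 burnt (F count now 2)
Step 3: +2 fires, +2 burnt (F count now 2)
Step 4: +2 fires, +2 burnt (F count now 2)
Step 5: +3 fires, +2 burnt (F count now 3)
Step 6: +2 fires, +3 burnt (F count now 2)
Step 7: +0 fires, +2 burnt (F count now 0)
Fire out after step 7
Initially T: 16, now '.': 22
Total burnt (originally-T cells now '.'): 13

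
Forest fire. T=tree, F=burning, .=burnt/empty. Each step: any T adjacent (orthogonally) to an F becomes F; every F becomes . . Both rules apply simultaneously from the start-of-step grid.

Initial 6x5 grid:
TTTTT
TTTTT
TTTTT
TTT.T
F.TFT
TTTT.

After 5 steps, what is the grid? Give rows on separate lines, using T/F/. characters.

Step 1: 5 trees catch fire, 2 burn out
  TTTTT
  TTTTT
  TTTTT
  FTT.T
  ..F.F
  FTTF.
Step 2: 6 trees catch fire, 5 burn out
  TTTTT
  TTTTT
  FTTTT
  .FF.F
  .....
  .FF..
Step 3: 4 trees catch fire, 6 burn out
  TTTTT
  FTTTT
  .FFTF
  .....
  .....
  .....
Step 4: 5 trees catch fire, 4 burn out
  FTTTT
  .FFTF
  ...F.
  .....
  .....
  .....
Step 5: 4 trees catch fire, 5 burn out
  .FFTF
  ...F.
  .....
  .....
  .....
  .....

.FFTF
...F.
.....
.....
.....
.....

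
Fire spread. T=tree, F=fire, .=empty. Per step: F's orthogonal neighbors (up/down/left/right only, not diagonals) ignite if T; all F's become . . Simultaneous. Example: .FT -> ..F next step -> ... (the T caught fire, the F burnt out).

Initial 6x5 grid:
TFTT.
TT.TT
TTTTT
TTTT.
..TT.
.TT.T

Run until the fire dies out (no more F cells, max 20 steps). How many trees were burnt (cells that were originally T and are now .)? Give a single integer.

Answer: 20

Derivation:
Step 1: +3 fires, +1 burnt (F count now 3)
Step 2: +3 fires, +3 burnt (F count now 3)
Step 3: +4 fires, +3 burnt (F count now 4)
Step 4: +4 fires, +4 burnt (F count now 4)
Step 5: +3 fires, +4 burnt (F count now 3)
Step 6: +2 fires, +3 burnt (F count now 2)
Step 7: +1 fires, +2 burnt (F count now 1)
Step 8: +0 fires, +1 burnt (F count now 0)
Fire out after step 8
Initially T: 21, now '.': 29
Total burnt (originally-T cells now '.'): 20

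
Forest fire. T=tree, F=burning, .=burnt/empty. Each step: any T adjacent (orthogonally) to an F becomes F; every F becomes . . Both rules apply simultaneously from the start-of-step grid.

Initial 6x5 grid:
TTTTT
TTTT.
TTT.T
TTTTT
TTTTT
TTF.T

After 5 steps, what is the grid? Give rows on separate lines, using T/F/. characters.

Step 1: 2 trees catch fire, 1 burn out
  TTTTT
  TTTT.
  TTT.T
  TTTTT
  TTFTT
  TF..T
Step 2: 4 trees catch fire, 2 burn out
  TTTTT
  TTTT.
  TTT.T
  TTFTT
  TF.FT
  F...T
Step 3: 5 trees catch fire, 4 burn out
  TTTTT
  TTTT.
  TTF.T
  TF.FT
  F...F
  ....T
Step 4: 5 trees catch fire, 5 burn out
  TTTTT
  TTFT.
  TF..T
  F...F
  .....
  ....F
Step 5: 5 trees catch fire, 5 burn out
  TTFTT
  TF.F.
  F...F
  .....
  .....
  .....

TTFTT
TF.F.
F...F
.....
.....
.....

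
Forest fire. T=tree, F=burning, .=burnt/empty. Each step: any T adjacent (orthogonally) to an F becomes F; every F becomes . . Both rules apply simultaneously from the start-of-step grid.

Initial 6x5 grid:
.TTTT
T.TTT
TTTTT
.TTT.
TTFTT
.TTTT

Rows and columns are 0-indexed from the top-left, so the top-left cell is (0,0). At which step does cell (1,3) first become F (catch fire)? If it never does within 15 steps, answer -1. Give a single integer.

Step 1: cell (1,3)='T' (+4 fires, +1 burnt)
Step 2: cell (1,3)='T' (+7 fires, +4 burnt)
Step 3: cell (1,3)='T' (+4 fires, +7 burnt)
Step 4: cell (1,3)='F' (+4 fires, +4 burnt)
  -> target ignites at step 4
Step 5: cell (1,3)='.' (+4 fires, +4 burnt)
Step 6: cell (1,3)='.' (+1 fires, +4 burnt)
Step 7: cell (1,3)='.' (+0 fires, +1 burnt)
  fire out at step 7

4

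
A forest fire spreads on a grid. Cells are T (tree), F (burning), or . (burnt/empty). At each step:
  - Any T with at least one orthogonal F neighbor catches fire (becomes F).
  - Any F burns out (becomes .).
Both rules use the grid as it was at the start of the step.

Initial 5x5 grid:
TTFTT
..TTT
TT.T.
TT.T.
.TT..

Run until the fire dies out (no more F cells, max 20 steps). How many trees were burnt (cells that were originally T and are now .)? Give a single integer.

Step 1: +3 fires, +1 burnt (F count now 3)
Step 2: +3 fires, +3 burnt (F count now 3)
Step 3: +2 fires, +3 burnt (F count now 2)
Step 4: +1 fires, +2 burnt (F count now 1)
Step 5: +0 fires, +1 burnt (F count now 0)
Fire out after step 5
Initially T: 15, now '.': 19
Total burnt (originally-T cells now '.'): 9

Answer: 9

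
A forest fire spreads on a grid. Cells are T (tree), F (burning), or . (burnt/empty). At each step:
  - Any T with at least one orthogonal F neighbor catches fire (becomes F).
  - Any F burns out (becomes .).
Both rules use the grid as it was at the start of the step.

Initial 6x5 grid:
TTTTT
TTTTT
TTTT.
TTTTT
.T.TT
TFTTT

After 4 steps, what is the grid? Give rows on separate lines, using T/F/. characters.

Step 1: 3 trees catch fire, 1 burn out
  TTTTT
  TTTTT
  TTTT.
  TTTTT
  .F.TT
  F.FTT
Step 2: 2 trees catch fire, 3 burn out
  TTTTT
  TTTTT
  TTTT.
  TFTTT
  ...TT
  ...FT
Step 3: 5 trees catch fire, 2 burn out
  TTTTT
  TTTTT
  TFTT.
  F.FTT
  ...FT
  ....F
Step 4: 5 trees catch fire, 5 burn out
  TTTTT
  TFTTT
  F.FT.
  ...FT
  ....F
  .....

TTTTT
TFTTT
F.FT.
...FT
....F
.....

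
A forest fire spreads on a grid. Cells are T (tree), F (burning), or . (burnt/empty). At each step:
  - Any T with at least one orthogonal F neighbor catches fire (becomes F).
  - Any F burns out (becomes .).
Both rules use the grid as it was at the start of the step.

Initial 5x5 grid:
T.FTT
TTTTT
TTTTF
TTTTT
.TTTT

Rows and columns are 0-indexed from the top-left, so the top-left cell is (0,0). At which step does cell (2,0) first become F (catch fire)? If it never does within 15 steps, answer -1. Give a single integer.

Step 1: cell (2,0)='T' (+5 fires, +2 burnt)
Step 2: cell (2,0)='T' (+6 fires, +5 burnt)
Step 3: cell (2,0)='T' (+4 fires, +6 burnt)
Step 4: cell (2,0)='F' (+4 fires, +4 burnt)
  -> target ignites at step 4
Step 5: cell (2,0)='.' (+2 fires, +4 burnt)
Step 6: cell (2,0)='.' (+0 fires, +2 burnt)
  fire out at step 6

4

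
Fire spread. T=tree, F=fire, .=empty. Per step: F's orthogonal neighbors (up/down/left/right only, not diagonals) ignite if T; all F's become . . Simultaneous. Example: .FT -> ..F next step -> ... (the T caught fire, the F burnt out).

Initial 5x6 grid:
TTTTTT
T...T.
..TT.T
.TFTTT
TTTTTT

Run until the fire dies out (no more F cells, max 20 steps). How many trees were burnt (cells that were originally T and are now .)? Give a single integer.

Answer: 13

Derivation:
Step 1: +4 fires, +1 burnt (F count now 4)
Step 2: +4 fires, +4 burnt (F count now 4)
Step 3: +3 fires, +4 burnt (F count now 3)
Step 4: +2 fires, +3 burnt (F count now 2)
Step 5: +0 fires, +2 burnt (F count now 0)
Fire out after step 5
Initially T: 21, now '.': 22
Total burnt (originally-T cells now '.'): 13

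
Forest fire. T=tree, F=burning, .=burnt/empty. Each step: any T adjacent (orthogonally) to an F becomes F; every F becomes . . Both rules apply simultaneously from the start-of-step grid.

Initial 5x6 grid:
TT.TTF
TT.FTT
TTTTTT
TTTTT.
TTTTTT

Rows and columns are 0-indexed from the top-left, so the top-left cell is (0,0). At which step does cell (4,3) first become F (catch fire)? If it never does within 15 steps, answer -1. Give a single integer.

Step 1: cell (4,3)='T' (+5 fires, +2 burnt)
Step 2: cell (4,3)='T' (+4 fires, +5 burnt)
Step 3: cell (4,3)='F' (+4 fires, +4 burnt)
  -> target ignites at step 3
Step 4: cell (4,3)='.' (+5 fires, +4 burnt)
Step 5: cell (4,3)='.' (+5 fires, +5 burnt)
Step 6: cell (4,3)='.' (+2 fires, +5 burnt)
Step 7: cell (4,3)='.' (+0 fires, +2 burnt)
  fire out at step 7

3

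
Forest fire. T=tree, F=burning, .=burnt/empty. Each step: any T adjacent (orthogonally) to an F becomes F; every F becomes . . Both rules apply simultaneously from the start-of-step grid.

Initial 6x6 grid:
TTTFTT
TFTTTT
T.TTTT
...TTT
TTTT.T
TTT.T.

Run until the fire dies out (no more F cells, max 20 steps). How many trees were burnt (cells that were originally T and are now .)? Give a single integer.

Answer: 26

Derivation:
Step 1: +6 fires, +2 burnt (F count now 6)
Step 2: +6 fires, +6 burnt (F count now 6)
Step 3: +3 fires, +6 burnt (F count now 3)
Step 4: +3 fires, +3 burnt (F count now 3)
Step 5: +2 fires, +3 burnt (F count now 2)
Step 6: +3 fires, +2 burnt (F count now 3)
Step 7: +2 fires, +3 burnt (F count now 2)
Step 8: +1 fires, +2 burnt (F count now 1)
Step 9: +0 fires, +1 burnt (F count now 0)
Fire out after step 9
Initially T: 27, now '.': 35
Total burnt (originally-T cells now '.'): 26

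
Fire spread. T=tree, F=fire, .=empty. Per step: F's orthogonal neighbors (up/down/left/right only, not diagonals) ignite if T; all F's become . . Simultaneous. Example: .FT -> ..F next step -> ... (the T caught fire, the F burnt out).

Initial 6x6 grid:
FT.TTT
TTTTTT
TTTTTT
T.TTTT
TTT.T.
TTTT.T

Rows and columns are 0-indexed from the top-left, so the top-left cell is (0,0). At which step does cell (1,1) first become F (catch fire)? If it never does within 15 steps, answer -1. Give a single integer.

Step 1: cell (1,1)='T' (+2 fires, +1 burnt)
Step 2: cell (1,1)='F' (+2 fires, +2 burnt)
  -> target ignites at step 2
Step 3: cell (1,1)='.' (+3 fires, +2 burnt)
Step 4: cell (1,1)='.' (+3 fires, +3 burnt)
Step 5: cell (1,1)='.' (+6 fires, +3 burnt)
Step 6: cell (1,1)='.' (+6 fires, +6 burnt)
Step 7: cell (1,1)='.' (+4 fires, +6 burnt)
Step 8: cell (1,1)='.' (+3 fires, +4 burnt)
Step 9: cell (1,1)='.' (+0 fires, +3 burnt)
  fire out at step 9

2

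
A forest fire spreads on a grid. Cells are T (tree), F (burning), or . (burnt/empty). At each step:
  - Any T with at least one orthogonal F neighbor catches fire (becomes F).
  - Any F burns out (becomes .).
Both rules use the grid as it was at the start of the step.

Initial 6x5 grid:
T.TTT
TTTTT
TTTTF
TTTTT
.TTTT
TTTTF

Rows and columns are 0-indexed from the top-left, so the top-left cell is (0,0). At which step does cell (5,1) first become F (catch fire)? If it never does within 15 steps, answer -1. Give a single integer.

Step 1: cell (5,1)='T' (+5 fires, +2 burnt)
Step 2: cell (5,1)='T' (+6 fires, +5 burnt)
Step 3: cell (5,1)='F' (+6 fires, +6 burnt)
  -> target ignites at step 3
Step 4: cell (5,1)='.' (+6 fires, +6 burnt)
Step 5: cell (5,1)='.' (+2 fires, +6 burnt)
Step 6: cell (5,1)='.' (+1 fires, +2 burnt)
Step 7: cell (5,1)='.' (+0 fires, +1 burnt)
  fire out at step 7

3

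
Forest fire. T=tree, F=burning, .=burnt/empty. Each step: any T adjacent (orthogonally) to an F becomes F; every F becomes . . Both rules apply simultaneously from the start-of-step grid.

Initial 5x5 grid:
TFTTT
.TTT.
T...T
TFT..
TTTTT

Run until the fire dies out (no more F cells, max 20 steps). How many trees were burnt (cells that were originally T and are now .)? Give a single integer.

Step 1: +6 fires, +2 burnt (F count now 6)
Step 2: +5 fires, +6 burnt (F count now 5)
Step 3: +3 fires, +5 burnt (F count now 3)
Step 4: +1 fires, +3 burnt (F count now 1)
Step 5: +0 fires, +1 burnt (F count now 0)
Fire out after step 5
Initially T: 16, now '.': 24
Total burnt (originally-T cells now '.'): 15

Answer: 15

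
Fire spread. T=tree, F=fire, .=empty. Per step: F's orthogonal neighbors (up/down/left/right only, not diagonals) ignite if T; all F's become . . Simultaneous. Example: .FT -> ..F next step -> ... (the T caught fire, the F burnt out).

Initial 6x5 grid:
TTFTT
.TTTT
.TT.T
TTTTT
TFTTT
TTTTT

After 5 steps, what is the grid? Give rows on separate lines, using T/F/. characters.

Step 1: 7 trees catch fire, 2 burn out
  TF.FT
  .TFTT
  .TT.T
  TFTTT
  F.FTT
  TFTTT
Step 2: 11 trees catch fire, 7 burn out
  F...F
  .F.FT
  .FF.T
  F.FTT
  ...FT
  F.FTT
Step 3: 4 trees catch fire, 11 burn out
  .....
  ....F
  ....T
  ...FT
  ....F
  ...FT
Step 4: 3 trees catch fire, 4 burn out
  .....
  .....
  ....F
  ....F
  .....
  ....F
Step 5: 0 trees catch fire, 3 burn out
  .....
  .....
  .....
  .....
  .....
  .....

.....
.....
.....
.....
.....
.....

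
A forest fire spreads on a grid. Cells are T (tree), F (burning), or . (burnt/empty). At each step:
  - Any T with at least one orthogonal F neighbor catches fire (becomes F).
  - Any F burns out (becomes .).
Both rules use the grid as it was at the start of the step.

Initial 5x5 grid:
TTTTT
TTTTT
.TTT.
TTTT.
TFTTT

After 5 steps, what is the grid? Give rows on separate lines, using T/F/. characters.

Step 1: 3 trees catch fire, 1 burn out
  TTTTT
  TTTTT
  .TTT.
  TFTT.
  F.FTT
Step 2: 4 trees catch fire, 3 burn out
  TTTTT
  TTTTT
  .FTT.
  F.FT.
  ...FT
Step 3: 4 trees catch fire, 4 burn out
  TTTTT
  TFTTT
  ..FT.
  ...F.
  ....F
Step 4: 4 trees catch fire, 4 burn out
  TFTTT
  F.FTT
  ...F.
  .....
  .....
Step 5: 3 trees catch fire, 4 burn out
  F.FTT
  ...FT
  .....
  .....
  .....

F.FTT
...FT
.....
.....
.....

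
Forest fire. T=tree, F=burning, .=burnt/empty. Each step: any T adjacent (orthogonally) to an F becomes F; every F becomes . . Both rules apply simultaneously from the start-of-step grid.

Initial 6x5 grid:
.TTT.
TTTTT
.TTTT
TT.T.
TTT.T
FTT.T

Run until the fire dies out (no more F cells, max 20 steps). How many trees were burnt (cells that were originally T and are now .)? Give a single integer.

Answer: 20

Derivation:
Step 1: +2 fires, +1 burnt (F count now 2)
Step 2: +3 fires, +2 burnt (F count now 3)
Step 3: +2 fires, +3 burnt (F count now 2)
Step 4: +1 fires, +2 burnt (F count now 1)
Step 5: +2 fires, +1 burnt (F count now 2)
Step 6: +4 fires, +2 burnt (F count now 4)
Step 7: +4 fires, +4 burnt (F count now 4)
Step 8: +2 fires, +4 burnt (F count now 2)
Step 9: +0 fires, +2 burnt (F count now 0)
Fire out after step 9
Initially T: 22, now '.': 28
Total burnt (originally-T cells now '.'): 20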